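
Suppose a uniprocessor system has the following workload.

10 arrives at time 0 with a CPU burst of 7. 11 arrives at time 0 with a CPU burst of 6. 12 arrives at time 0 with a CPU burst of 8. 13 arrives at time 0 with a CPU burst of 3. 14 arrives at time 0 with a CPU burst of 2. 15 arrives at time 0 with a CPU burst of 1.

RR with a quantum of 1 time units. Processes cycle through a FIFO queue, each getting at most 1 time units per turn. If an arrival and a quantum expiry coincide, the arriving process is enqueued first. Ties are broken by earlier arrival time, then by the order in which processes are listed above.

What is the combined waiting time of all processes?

Timeline: | 10 0-1 | 11 1-2 | 12 2-3 | 13 3-4 | 14 4-5 | 15 5-6 | 10 6-7 | 11 7-8 | 12 8-9 | 13 9-10 | 14 10-11 | 10 11-12 | 11 12-13 | 12 13-14 | 13 14-15 | 10 15-16 | 11 16-17 | 12 17-18 | 10 18-19 | 11 19-20 | 12 20-21 | 10 21-22 | 11 22-23 | 12 23-24 | 10 24-25 | 12 25-27 |
Completion: 10=25  11=23  12=27  13=15  14=11  15=6
Turnaround (C−A): 10=25  11=23  12=27  13=15  14=11  15=6
Waiting = turnaround − burst: 10=18, 11=17, 12=19, 13=12, 14=9, 15=5
Total waiting = 18 + 17 + 19 + 12 + 9 + 5 = 80

80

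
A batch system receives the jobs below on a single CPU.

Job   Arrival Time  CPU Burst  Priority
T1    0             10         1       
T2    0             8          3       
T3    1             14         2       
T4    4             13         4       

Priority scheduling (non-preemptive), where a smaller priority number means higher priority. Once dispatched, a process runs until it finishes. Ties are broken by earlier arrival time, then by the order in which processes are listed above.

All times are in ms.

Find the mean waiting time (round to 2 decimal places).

Schedule: | T1 0-10 | T3 10-24 | T2 24-32 | T4 32-45 |
Completion: T1=10  T2=32  T3=24  T4=45
Waiting times: T1=0, T2=24, T3=9, T4=28
Average waiting = (0+24+9+28) / 4 = 61/4 = 15.25

15.25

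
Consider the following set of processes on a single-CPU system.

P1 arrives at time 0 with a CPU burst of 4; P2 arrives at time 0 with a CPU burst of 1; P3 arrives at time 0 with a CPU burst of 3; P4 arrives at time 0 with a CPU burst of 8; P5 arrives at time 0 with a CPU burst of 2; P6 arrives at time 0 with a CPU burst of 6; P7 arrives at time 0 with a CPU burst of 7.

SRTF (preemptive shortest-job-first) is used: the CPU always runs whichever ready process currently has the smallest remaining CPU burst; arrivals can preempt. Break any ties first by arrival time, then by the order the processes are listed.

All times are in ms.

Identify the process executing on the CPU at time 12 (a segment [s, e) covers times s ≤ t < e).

P6

Schedule: | P2 0-1 | P5 1-3 | P3 3-6 | P1 6-10 | P6 10-16 | P7 16-23 | P4 23-31 |
Completion: P1=10  P2=1  P3=6  P4=31  P5=3  P6=16  P7=23
Turnaround (C−A): P1=10  P2=1  P3=6  P4=31  P5=3  P6=16  P7=23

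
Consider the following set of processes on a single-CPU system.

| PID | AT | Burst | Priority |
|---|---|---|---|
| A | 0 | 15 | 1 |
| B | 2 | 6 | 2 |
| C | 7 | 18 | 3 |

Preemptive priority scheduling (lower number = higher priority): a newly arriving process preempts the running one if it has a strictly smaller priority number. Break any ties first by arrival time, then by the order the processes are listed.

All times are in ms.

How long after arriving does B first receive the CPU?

Gantt: | A 0-15 | B 15-21 | C 21-39 |
Completion: A=15  B=21  C=39
Turnaround (C−A): A=15  B=19  C=32
Response(B) = first start − arrival = 15 − 2 = 13

13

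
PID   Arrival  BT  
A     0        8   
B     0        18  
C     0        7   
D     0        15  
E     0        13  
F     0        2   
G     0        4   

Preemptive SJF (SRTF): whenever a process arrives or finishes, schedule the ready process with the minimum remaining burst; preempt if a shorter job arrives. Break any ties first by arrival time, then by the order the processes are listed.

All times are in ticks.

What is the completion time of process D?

49

Timeline: | F 0-2 | G 2-6 | C 6-13 | A 13-21 | E 21-34 | D 34-49 | B 49-67 |
Completion: A=21  B=67  C=13  D=49  E=34  F=2  G=6
Turnaround (C−A): A=21  B=67  C=13  D=49  E=34  F=2  G=6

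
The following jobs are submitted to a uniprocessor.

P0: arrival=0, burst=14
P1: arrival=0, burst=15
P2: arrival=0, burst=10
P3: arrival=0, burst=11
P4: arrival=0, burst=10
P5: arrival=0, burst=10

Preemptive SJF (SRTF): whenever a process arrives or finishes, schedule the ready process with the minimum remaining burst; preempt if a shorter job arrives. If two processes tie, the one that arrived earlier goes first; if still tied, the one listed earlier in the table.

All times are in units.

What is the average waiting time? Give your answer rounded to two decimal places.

26.00

Timeline: | P2 0-10 | P4 10-20 | P5 20-30 | P3 30-41 | P0 41-55 | P1 55-70 |
Completion: P0=55  P1=70  P2=10  P3=41  P4=20  P5=30
Waiting times: P0=41, P1=55, P2=0, P3=30, P4=10, P5=20
Average waiting = (41+55+0+30+10+20) / 6 = 156/6 = 26.00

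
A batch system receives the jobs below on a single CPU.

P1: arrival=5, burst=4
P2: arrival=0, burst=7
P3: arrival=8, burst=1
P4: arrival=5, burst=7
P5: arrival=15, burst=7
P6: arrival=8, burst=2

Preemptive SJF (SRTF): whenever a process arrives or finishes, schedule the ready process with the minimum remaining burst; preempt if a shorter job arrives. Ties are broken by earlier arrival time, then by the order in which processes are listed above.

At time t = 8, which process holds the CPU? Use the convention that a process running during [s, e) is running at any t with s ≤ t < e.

Timeline: | P2 0-7 | P1 7-8 | P3 8-9 | P6 9-11 | P1 11-14 | P4 14-21 | P5 21-28 |
Completion: P1=14  P2=7  P3=9  P4=21  P5=28  P6=11
Turnaround (C−A): P1=9  P2=7  P3=1  P4=16  P5=13  P6=3

P3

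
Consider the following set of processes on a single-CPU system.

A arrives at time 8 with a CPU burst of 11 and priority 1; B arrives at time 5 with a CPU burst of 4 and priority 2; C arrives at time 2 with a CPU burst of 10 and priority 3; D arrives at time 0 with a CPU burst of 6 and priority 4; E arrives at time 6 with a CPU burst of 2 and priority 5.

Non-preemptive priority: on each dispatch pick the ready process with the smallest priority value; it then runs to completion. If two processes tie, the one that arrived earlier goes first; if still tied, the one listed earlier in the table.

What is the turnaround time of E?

27

Timeline: | D 0-6 | B 6-10 | A 10-21 | C 21-31 | E 31-33 |
Completion: A=21  B=10  C=31  D=6  E=33
Turnaround (C−A): A=13  B=5  C=29  D=6  E=27
Turnaround(E) = completion − arrival = 33 − 6 = 27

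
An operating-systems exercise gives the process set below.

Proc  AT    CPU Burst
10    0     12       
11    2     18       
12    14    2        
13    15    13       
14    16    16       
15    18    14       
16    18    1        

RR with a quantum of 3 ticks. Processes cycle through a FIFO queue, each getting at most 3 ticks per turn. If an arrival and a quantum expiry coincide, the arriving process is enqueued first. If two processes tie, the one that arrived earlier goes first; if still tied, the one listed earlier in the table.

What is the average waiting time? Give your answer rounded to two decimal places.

Timeline: | 10 0-3 | 11 3-6 | 10 6-9 | 11 9-12 | 10 12-15 | 11 15-18 | 12 18-20 | 13 20-23 | 10 23-26 | 14 26-29 | 15 29-32 | 16 32-33 | 11 33-36 | 13 36-39 | 14 39-42 | 15 42-45 | 11 45-48 | 13 48-51 | 14 51-54 | 15 54-57 | 11 57-60 | 13 60-63 | 14 63-66 | 15 66-69 | 13 69-70 | 14 70-73 | 15 73-75 | 14 75-76 |
Completion: 10=26  11=60  12=20  13=70  14=76  15=75  16=33
Turnaround (C−A): 10=26  11=58  12=6  13=55  14=60  15=57  16=15
Waiting times: 10=14, 11=40, 12=4, 13=42, 14=44, 15=43, 16=14
Average waiting = (14+40+4+42+44+43+14) / 7 = 201/7 = 28.71

28.71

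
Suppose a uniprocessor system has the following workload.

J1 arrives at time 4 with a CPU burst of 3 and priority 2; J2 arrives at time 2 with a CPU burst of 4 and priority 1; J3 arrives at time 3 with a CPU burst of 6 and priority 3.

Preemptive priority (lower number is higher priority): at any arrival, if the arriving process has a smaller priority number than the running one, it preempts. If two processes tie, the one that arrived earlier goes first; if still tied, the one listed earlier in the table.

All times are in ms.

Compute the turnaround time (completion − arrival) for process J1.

Schedule: | idle 0-2 | J2 2-6 | J1 6-9 | J3 9-15 |
Completion: J1=9  J2=6  J3=15
Turnaround (C−A): J1=5  J2=4  J3=12
Turnaround(J1) = completion − arrival = 9 − 4 = 5

5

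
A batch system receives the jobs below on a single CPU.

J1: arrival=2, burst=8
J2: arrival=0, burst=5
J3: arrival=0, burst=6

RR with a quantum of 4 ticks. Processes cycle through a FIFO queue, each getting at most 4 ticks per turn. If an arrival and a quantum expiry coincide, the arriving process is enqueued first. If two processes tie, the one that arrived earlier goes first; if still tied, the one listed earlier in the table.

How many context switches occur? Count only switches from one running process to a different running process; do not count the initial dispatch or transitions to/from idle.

Gantt: | J2 0-4 | J3 4-8 | J1 8-12 | J2 12-13 | J3 13-15 | J1 15-19 |
Completion: J1=19  J2=13  J3=15
Turnaround (C−A): J1=17  J2=13  J3=15

5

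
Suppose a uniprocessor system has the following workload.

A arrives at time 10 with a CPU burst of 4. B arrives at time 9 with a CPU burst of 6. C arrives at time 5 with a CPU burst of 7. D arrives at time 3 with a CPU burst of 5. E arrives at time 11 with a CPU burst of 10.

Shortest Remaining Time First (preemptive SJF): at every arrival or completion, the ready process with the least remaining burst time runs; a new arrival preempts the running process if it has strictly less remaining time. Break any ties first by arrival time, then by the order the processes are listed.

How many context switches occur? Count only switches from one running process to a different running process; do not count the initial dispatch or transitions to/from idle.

5

Timeline: | idle 0-3 | D 3-8 | C 8-10 | A 10-14 | C 14-19 | B 19-25 | E 25-35 |
Completion: A=14  B=25  C=19  D=8  E=35
Turnaround (C−A): A=4  B=16  C=14  D=5  E=24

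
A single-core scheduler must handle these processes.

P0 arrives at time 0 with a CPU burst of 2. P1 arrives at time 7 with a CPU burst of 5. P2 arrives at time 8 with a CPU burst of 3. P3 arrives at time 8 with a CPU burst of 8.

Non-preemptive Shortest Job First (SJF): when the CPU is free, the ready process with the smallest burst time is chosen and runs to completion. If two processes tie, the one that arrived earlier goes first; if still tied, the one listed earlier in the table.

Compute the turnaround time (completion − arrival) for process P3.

15

Schedule: | P0 0-2 | idle 2-7 | P1 7-12 | P2 12-15 | P3 15-23 |
Completion: P0=2  P1=12  P2=15  P3=23
Turnaround(P3) = completion − arrival = 23 − 8 = 15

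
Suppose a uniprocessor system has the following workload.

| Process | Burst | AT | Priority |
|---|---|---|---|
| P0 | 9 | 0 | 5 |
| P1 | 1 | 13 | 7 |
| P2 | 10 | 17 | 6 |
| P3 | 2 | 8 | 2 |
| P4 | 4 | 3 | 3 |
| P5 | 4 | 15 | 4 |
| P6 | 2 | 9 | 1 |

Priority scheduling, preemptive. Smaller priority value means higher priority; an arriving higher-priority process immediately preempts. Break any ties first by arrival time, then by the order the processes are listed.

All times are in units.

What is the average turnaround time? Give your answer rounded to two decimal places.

9.71

Schedule: | P0 0-3 | P4 3-7 | P0 7-8 | P3 8-9 | P6 9-11 | P3 11-12 | P0 12-15 | P5 15-19 | P0 19-21 | P2 21-31 | P1 31-32 |
Completion: P0=21  P1=32  P2=31  P3=12  P4=7  P5=19  P6=11
Turnaround times: P0=21, P1=19, P2=14, P3=4, P4=4, P5=4, P6=2
Average turnaround = (21+19+14+4+4+4+2) / 7 = 68/7 = 9.71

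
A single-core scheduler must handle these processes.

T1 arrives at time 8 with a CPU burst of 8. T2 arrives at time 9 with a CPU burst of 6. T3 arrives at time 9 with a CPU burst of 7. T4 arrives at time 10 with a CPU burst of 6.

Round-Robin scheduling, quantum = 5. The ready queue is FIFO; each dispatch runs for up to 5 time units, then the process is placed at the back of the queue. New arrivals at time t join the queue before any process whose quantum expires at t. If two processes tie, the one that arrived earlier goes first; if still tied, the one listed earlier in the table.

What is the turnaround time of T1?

Schedule: | idle 0-8 | T1 8-13 | T2 13-18 | T3 18-23 | T4 23-28 | T1 28-31 | T2 31-32 | T3 32-34 | T4 34-35 |
Completion: T1=31  T2=32  T3=34  T4=35
Turnaround (C−A): T1=23  T2=23  T3=25  T4=25
Turnaround(T1) = completion − arrival = 31 − 8 = 23

23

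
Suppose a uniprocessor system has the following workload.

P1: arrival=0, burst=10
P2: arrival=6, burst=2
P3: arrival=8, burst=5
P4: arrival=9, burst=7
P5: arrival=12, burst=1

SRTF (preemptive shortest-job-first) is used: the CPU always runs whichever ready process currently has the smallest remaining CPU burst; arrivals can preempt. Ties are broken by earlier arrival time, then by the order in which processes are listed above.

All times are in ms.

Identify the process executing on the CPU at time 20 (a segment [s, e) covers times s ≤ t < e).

P4

Gantt: | P1 0-6 | P2 6-8 | P1 8-12 | P5 12-13 | P3 13-18 | P4 18-25 |
Completion: P1=12  P2=8  P3=18  P4=25  P5=13
Turnaround (C−A): P1=12  P2=2  P3=10  P4=16  P5=1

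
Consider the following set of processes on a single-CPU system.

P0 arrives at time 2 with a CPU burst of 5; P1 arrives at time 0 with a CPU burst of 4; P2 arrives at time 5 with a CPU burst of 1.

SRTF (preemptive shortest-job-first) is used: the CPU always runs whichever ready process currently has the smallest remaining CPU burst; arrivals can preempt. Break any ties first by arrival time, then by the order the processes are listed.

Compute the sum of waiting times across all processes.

Gantt: | P1 0-4 | P0 4-5 | P2 5-6 | P0 6-10 |
Completion: P0=10  P1=4  P2=6
Turnaround (C−A): P0=8  P1=4  P2=1
Waiting = turnaround − burst: P0=3, P1=0, P2=0
Total waiting = 3 + 0 + 0 = 3

3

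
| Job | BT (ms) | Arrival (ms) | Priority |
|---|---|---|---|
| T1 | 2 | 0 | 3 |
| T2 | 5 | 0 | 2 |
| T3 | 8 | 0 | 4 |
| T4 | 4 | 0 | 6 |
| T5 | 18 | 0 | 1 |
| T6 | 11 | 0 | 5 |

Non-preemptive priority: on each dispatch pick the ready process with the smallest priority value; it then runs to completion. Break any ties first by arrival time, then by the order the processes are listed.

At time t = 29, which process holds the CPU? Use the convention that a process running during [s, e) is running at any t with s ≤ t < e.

Timeline: | T5 0-18 | T2 18-23 | T1 23-25 | T3 25-33 | T6 33-44 | T4 44-48 |
Completion: T1=25  T2=23  T3=33  T4=48  T5=18  T6=44

T3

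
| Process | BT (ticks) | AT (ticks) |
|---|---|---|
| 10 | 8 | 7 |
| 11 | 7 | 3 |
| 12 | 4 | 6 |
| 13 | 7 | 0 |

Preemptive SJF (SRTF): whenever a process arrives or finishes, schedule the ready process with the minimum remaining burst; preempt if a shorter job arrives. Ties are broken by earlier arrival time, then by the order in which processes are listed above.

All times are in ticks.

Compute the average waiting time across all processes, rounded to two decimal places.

Schedule: | 13 0-7 | 12 7-11 | 11 11-18 | 10 18-26 |
Completion: 10=26  11=18  12=11  13=7
Waiting times: 10=11, 11=8, 12=1, 13=0
Average waiting = (11+8+1+0) / 4 = 20/4 = 5.00

5.00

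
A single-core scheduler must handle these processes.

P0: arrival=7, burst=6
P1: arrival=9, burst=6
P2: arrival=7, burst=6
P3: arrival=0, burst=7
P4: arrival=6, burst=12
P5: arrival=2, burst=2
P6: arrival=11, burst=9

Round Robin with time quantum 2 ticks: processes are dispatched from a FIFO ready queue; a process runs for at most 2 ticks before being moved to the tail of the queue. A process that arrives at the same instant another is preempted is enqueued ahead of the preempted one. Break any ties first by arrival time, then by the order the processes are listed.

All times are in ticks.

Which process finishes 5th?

P1

Timeline: | P3 0-2 | P5 2-4 | P3 4-6 | P4 6-8 | P3 8-10 | P0 10-12 | P2 12-14 | P4 14-16 | P1 16-18 | P3 18-19 | P6 19-21 | P0 21-23 | P2 23-25 | P4 25-27 | P1 27-29 | P6 29-31 | P0 31-33 | P2 33-35 | P4 35-37 | P1 37-39 | P6 39-41 | P4 41-43 | P6 43-45 | P4 45-47 | P6 47-48 |
Completion: P0=33  P1=39  P2=35  P3=19  P4=47  P5=4  P6=48
Finish order: P5 → P3 → P0 → P2 → P1 → P4 → P6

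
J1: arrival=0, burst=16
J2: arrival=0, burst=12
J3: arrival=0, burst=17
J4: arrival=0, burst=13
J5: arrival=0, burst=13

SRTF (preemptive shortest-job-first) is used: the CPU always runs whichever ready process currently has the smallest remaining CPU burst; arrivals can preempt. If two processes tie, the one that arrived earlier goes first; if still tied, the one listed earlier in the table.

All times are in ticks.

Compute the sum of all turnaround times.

200

Schedule: | J2 0-12 | J4 12-25 | J5 25-38 | J1 38-54 | J3 54-71 |
Completion: J1=54  J2=12  J3=71  J4=25  J5=38
Turnaround (C−A): J1=54  J2=12  J3=71  J4=25  J5=38
Turnaround = completion − arrival: J1=54, J2=12, J3=71, J4=25, J5=38
Total turnaround = 54 + 12 + 71 + 25 + 38 = 200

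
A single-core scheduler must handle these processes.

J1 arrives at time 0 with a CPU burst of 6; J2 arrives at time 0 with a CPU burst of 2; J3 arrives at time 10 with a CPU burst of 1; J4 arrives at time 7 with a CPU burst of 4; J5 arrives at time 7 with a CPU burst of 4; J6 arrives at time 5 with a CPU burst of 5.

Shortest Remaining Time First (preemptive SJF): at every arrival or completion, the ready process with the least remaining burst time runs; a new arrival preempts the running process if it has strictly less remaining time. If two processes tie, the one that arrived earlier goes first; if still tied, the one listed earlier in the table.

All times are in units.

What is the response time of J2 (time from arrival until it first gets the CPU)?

0

Gantt: | J2 0-2 | J1 2-8 | J4 8-10 | J3 10-11 | J4 11-13 | J5 13-17 | J6 17-22 |
Completion: J1=8  J2=2  J3=11  J4=13  J5=17  J6=22
Response(J2) = first start − arrival = 0 − 0 = 0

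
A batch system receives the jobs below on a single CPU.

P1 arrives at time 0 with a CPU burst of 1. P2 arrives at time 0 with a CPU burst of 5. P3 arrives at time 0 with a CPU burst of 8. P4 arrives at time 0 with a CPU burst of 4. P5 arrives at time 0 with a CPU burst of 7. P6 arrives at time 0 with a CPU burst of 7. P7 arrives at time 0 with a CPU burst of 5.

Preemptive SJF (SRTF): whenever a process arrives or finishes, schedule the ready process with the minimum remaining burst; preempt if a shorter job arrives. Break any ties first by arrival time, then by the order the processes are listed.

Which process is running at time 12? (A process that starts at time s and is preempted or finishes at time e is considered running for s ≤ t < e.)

Schedule: | P1 0-1 | P4 1-5 | P2 5-10 | P7 10-15 | P5 15-22 | P6 22-29 | P3 29-37 |
Completion: P1=1  P2=10  P3=37  P4=5  P5=22  P6=29  P7=15
Turnaround (C−A): P1=1  P2=10  P3=37  P4=5  P5=22  P6=29  P7=15

P7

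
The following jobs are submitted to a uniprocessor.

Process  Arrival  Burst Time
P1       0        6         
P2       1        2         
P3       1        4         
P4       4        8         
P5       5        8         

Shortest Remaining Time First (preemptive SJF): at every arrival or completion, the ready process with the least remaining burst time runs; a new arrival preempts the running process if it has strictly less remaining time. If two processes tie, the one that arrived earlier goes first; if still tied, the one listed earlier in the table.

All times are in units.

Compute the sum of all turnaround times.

59

Timeline: | P1 0-1 | P2 1-3 | P3 3-7 | P1 7-12 | P4 12-20 | P5 20-28 |
Completion: P1=12  P2=3  P3=7  P4=20  P5=28
Turnaround (C−A): P1=12  P2=2  P3=6  P4=16  P5=23
Turnaround = completion − arrival: P1=12, P2=2, P3=6, P4=16, P5=23
Total turnaround = 12 + 2 + 6 + 16 + 23 = 59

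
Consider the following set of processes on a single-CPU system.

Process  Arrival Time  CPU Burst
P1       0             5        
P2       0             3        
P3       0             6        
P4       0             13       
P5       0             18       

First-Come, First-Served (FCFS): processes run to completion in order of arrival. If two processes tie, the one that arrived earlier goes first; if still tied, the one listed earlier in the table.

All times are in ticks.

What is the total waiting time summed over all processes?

54

Gantt: | P1 0-5 | P2 5-8 | P3 8-14 | P4 14-27 | P5 27-45 |
Completion: P1=5  P2=8  P3=14  P4=27  P5=45
Turnaround (C−A): P1=5  P2=8  P3=14  P4=27  P5=45
Waiting = turnaround − burst: P1=0, P2=5, P3=8, P4=14, P5=27
Total waiting = 0 + 5 + 8 + 14 + 27 = 54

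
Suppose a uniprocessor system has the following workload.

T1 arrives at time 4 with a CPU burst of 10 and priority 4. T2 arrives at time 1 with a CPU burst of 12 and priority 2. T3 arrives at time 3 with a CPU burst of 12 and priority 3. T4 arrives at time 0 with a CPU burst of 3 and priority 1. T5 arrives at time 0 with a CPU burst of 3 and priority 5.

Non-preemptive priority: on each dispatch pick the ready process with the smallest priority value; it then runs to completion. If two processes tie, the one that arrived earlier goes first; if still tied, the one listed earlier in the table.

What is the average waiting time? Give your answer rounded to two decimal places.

14.80

Gantt: | T4 0-3 | T2 3-15 | T3 15-27 | T1 27-37 | T5 37-40 |
Completion: T1=37  T2=15  T3=27  T4=3  T5=40
Turnaround (C−A): T1=33  T2=14  T3=24  T4=3  T5=40
Waiting times: T1=23, T2=2, T3=12, T4=0, T5=37
Average waiting = (23+2+12+0+37) / 5 = 74/5 = 14.80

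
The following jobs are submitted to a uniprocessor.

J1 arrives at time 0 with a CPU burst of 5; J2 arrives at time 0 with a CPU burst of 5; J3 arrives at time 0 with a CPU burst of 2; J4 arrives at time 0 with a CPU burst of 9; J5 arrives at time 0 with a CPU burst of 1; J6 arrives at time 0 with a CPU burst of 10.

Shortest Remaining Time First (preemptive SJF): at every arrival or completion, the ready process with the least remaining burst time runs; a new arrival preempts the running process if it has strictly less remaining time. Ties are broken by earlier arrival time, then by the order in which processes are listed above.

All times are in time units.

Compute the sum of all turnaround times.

79

Timeline: | J5 0-1 | J3 1-3 | J1 3-8 | J2 8-13 | J4 13-22 | J6 22-32 |
Completion: J1=8  J2=13  J3=3  J4=22  J5=1  J6=32
Turnaround (C−A): J1=8  J2=13  J3=3  J4=22  J5=1  J6=32
Turnaround = completion − arrival: J1=8, J2=13, J3=3, J4=22, J5=1, J6=32
Total turnaround = 8 + 13 + 3 + 22 + 1 + 32 = 79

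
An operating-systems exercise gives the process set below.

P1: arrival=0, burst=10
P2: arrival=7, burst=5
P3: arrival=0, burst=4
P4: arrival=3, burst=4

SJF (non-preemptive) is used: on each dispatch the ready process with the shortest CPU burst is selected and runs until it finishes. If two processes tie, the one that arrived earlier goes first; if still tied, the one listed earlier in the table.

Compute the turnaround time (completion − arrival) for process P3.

Schedule: | P3 0-4 | P4 4-8 | P2 8-13 | P1 13-23 |
Completion: P1=23  P2=13  P3=4  P4=8
Turnaround (C−A): P1=23  P2=6  P3=4  P4=5
Turnaround(P3) = completion − arrival = 4 − 0 = 4

4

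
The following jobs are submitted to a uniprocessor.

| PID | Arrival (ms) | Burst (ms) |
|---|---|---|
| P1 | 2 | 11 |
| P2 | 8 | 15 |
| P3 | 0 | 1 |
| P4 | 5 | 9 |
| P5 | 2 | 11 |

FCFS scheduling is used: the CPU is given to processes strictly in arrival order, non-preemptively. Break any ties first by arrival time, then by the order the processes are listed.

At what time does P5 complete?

Timeline: | P3 0-1 | idle 1-2 | P1 2-13 | P5 13-24 | P4 24-33 | P2 33-48 |
Completion: P1=13  P2=48  P3=1  P4=33  P5=24

24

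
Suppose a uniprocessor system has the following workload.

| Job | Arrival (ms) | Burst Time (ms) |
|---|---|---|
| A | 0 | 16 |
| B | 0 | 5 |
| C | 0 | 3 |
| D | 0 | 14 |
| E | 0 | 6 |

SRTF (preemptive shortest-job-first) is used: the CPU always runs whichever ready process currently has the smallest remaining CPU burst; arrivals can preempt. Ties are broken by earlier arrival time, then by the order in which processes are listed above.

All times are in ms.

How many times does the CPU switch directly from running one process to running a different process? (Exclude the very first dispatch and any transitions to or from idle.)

4

Timeline: | C 0-3 | B 3-8 | E 8-14 | D 14-28 | A 28-44 |
Completion: A=44  B=8  C=3  D=28  E=14
Turnaround (C−A): A=44  B=8  C=3  D=28  E=14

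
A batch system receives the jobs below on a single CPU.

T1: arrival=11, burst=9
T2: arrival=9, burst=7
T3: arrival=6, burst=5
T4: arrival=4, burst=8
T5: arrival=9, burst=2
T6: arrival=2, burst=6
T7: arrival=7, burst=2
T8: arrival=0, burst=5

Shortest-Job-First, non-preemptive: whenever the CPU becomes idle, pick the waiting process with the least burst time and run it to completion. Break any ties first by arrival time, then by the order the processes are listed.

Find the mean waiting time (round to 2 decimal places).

Timeline: | T8 0-5 | T6 5-11 | T7 11-13 | T5 13-15 | T3 15-20 | T2 20-27 | T4 27-35 | T1 35-44 |
Completion: T1=44  T2=27  T3=20  T4=35  T5=15  T6=11  T7=13  T8=5
Turnaround (C−A): T1=33  T2=18  T3=14  T4=31  T5=6  T6=9  T7=6  T8=5
Waiting times: T1=24, T2=11, T3=9, T4=23, T5=4, T6=3, T7=4, T8=0
Average waiting = (24+11+9+23+4+3+4+0) / 8 = 78/8 = 9.75

9.75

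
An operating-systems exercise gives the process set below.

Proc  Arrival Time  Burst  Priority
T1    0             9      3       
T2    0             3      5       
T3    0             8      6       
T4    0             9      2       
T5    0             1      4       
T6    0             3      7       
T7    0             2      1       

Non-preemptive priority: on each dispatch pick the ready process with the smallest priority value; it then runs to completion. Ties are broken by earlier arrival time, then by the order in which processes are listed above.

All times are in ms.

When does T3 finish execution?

32

Gantt: | T7 0-2 | T4 2-11 | T1 11-20 | T5 20-21 | T2 21-24 | T3 24-32 | T6 32-35 |
Completion: T1=20  T2=24  T3=32  T4=11  T5=21  T6=35  T7=2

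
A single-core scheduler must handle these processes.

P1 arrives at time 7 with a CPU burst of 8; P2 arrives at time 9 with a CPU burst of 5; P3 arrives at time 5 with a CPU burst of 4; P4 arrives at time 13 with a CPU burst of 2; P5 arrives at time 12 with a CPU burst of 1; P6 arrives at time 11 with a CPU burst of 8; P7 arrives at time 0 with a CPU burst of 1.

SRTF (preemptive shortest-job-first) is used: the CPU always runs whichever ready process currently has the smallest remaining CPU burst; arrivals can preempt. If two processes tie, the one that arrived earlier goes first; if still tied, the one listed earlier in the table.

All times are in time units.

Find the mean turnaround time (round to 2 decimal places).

8.00

Timeline: | P7 0-1 | idle 1-5 | P3 5-9 | P2 9-12 | P5 12-13 | P2 13-15 | P4 15-17 | P1 17-25 | P6 25-33 |
Completion: P1=25  P2=15  P3=9  P4=17  P5=13  P6=33  P7=1
Turnaround times: P1=18, P2=6, P3=4, P4=4, P5=1, P6=22, P7=1
Average turnaround = (18+6+4+4+1+22+1) / 7 = 56/7 = 8.00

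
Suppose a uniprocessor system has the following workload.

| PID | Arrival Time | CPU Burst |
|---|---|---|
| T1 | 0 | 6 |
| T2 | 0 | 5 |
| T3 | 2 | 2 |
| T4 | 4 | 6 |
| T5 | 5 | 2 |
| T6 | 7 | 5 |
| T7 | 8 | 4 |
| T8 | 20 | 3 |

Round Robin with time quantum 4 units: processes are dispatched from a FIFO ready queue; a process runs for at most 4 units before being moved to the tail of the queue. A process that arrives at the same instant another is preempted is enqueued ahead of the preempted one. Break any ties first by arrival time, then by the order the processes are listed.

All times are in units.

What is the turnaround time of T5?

Gantt: | T1 0-4 | T2 4-8 | T3 8-10 | T4 10-14 | T1 14-16 | T5 16-18 | T6 18-22 | T7 22-26 | T2 26-27 | T4 27-29 | T8 29-32 | T6 32-33 |
Completion: T1=16  T2=27  T3=10  T4=29  T5=18  T6=33  T7=26  T8=32
Turnaround (C−A): T1=16  T2=27  T3=8  T4=25  T5=13  T6=26  T7=18  T8=12
Turnaround(T5) = completion − arrival = 18 − 5 = 13

13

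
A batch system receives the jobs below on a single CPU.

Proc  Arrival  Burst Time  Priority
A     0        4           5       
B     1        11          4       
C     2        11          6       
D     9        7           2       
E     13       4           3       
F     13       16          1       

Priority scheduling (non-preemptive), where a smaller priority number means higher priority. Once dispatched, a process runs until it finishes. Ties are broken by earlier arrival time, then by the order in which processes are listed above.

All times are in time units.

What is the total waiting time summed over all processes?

92

Timeline: | A 0-4 | B 4-15 | F 15-31 | D 31-38 | E 38-42 | C 42-53 |
Completion: A=4  B=15  C=53  D=38  E=42  F=31
Waiting = turnaround − burst: A=0, B=3, C=40, D=22, E=25, F=2
Total waiting = 0 + 3 + 40 + 22 + 25 + 2 = 92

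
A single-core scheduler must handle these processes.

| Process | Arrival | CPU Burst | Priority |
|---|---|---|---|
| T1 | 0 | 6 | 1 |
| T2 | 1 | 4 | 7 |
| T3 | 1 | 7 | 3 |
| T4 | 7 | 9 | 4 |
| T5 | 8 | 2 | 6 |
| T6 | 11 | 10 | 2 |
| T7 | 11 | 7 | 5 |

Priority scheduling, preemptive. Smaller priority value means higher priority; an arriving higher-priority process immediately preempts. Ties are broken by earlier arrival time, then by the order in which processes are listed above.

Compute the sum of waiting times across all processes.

Gantt: | T1 0-6 | T3 6-11 | T6 11-21 | T3 21-23 | T4 23-32 | T7 32-39 | T5 39-41 | T2 41-45 |
Completion: T1=6  T2=45  T3=23  T4=32  T5=41  T6=21  T7=39
Turnaround (C−A): T1=6  T2=44  T3=22  T4=25  T5=33  T6=10  T7=28
Waiting = turnaround − burst: T1=0, T2=40, T3=15, T4=16, T5=31, T6=0, T7=21
Total waiting = 0 + 40 + 15 + 16 + 31 + 0 + 21 = 123

123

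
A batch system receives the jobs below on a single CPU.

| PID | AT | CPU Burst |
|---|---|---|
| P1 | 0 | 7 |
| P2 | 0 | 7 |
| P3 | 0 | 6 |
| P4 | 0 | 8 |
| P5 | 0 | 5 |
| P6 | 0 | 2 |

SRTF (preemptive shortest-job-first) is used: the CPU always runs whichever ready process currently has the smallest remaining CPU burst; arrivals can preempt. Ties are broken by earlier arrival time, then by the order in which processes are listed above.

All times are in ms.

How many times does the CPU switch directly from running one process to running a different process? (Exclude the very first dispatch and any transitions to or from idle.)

Schedule: | P6 0-2 | P5 2-7 | P3 7-13 | P1 13-20 | P2 20-27 | P4 27-35 |
Completion: P1=20  P2=27  P3=13  P4=35  P5=7  P6=2
Turnaround (C−A): P1=20  P2=27  P3=13  P4=35  P5=7  P6=2

5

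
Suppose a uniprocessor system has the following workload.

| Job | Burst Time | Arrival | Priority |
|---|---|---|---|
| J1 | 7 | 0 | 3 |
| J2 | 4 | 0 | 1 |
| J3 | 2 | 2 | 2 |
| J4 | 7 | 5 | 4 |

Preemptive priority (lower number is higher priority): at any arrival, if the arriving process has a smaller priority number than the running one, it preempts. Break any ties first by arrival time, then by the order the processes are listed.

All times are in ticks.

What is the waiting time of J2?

0

Schedule: | J2 0-4 | J3 4-6 | J1 6-13 | J4 13-20 |
Completion: J1=13  J2=4  J3=6  J4=20
Turnaround (C−A): J1=13  J2=4  J3=4  J4=15
Waiting(J2) = turnaround − burst = 4 − 4 = 0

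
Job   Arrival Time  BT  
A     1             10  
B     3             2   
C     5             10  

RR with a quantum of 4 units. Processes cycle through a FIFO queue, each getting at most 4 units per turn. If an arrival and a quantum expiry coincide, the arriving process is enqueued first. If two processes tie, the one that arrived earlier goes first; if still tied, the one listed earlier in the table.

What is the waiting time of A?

10

Timeline: | idle 0-1 | A 1-5 | B 5-7 | C 7-11 | A 11-15 | C 15-19 | A 19-21 | C 21-23 |
Completion: A=21  B=7  C=23
Waiting(A) = turnaround − burst = 20 − 10 = 10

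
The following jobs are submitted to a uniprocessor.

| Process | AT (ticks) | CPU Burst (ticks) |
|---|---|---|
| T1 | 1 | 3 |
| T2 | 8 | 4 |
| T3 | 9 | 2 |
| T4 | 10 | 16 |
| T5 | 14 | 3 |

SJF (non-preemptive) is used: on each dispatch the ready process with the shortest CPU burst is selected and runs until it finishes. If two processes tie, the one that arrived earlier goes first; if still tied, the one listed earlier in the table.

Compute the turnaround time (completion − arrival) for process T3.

5

Timeline: | idle 0-1 | T1 1-4 | idle 4-8 | T2 8-12 | T3 12-14 | T5 14-17 | T4 17-33 |
Completion: T1=4  T2=12  T3=14  T4=33  T5=17
Turnaround (C−A): T1=3  T2=4  T3=5  T4=23  T5=3
Turnaround(T3) = completion − arrival = 14 − 9 = 5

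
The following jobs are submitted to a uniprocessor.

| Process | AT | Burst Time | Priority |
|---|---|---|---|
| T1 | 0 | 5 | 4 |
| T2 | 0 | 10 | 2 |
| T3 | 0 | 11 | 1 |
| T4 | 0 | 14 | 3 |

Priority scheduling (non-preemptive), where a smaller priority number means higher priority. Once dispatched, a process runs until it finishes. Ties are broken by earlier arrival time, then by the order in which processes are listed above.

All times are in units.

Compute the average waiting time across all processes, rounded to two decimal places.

16.75

Gantt: | T3 0-11 | T2 11-21 | T4 21-35 | T1 35-40 |
Completion: T1=40  T2=21  T3=11  T4=35
Turnaround (C−A): T1=40  T2=21  T3=11  T4=35
Waiting times: T1=35, T2=11, T3=0, T4=21
Average waiting = (35+11+0+21) / 4 = 67/4 = 16.75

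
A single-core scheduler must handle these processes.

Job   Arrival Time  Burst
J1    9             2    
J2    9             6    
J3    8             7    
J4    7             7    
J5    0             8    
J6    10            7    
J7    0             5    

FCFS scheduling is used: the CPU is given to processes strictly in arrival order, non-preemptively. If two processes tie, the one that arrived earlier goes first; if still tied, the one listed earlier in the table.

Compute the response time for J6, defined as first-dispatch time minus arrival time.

25

Gantt: | J5 0-8 | J7 8-13 | J4 13-20 | J3 20-27 | J1 27-29 | J2 29-35 | J6 35-42 |
Completion: J1=29  J2=35  J3=27  J4=20  J5=8  J6=42  J7=13
Response(J6) = first start − arrival = 35 − 10 = 25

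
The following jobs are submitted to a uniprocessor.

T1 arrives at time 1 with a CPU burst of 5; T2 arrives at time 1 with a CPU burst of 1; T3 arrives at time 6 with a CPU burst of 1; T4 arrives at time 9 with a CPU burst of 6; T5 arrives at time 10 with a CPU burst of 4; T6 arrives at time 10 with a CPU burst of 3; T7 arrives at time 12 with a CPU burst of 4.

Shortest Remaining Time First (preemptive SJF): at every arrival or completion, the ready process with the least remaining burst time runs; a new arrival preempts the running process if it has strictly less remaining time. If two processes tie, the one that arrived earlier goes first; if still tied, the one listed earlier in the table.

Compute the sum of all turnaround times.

45

Gantt: | idle 0-1 | T2 1-2 | T1 2-7 | T3 7-8 | idle 8-9 | T4 9-10 | T6 10-13 | T5 13-17 | T7 17-21 | T4 21-26 |
Completion: T1=7  T2=2  T3=8  T4=26  T5=17  T6=13  T7=21
Turnaround = completion − arrival: T1=6, T2=1, T3=2, T4=17, T5=7, T6=3, T7=9
Total turnaround = 6 + 1 + 2 + 17 + 7 + 3 + 9 = 45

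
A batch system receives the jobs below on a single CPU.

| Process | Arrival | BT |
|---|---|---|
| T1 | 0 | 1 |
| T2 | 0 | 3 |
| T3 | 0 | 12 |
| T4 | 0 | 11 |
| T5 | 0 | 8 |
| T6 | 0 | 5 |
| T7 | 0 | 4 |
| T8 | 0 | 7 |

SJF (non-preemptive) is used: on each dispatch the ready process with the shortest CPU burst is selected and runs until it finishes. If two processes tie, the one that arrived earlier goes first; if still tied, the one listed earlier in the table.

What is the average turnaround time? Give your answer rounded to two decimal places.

20.50

Schedule: | T1 0-1 | T2 1-4 | T7 4-8 | T6 8-13 | T8 13-20 | T5 20-28 | T4 28-39 | T3 39-51 |
Completion: T1=1  T2=4  T3=51  T4=39  T5=28  T6=13  T7=8  T8=20
Turnaround (C−A): T1=1  T2=4  T3=51  T4=39  T5=28  T6=13  T7=8  T8=20
Turnaround times: T1=1, T2=4, T3=51, T4=39, T5=28, T6=13, T7=8, T8=20
Average turnaround = (1+4+51+39+28+13+8+20) / 8 = 164/8 = 20.50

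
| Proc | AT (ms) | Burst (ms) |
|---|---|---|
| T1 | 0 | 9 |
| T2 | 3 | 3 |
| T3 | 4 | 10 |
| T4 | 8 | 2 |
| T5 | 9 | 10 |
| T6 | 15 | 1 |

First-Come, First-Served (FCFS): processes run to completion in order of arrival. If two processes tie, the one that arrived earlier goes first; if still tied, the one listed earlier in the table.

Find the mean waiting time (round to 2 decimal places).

10.33

Schedule: | T1 0-9 | T2 9-12 | T3 12-22 | T4 22-24 | T5 24-34 | T6 34-35 |
Completion: T1=9  T2=12  T3=22  T4=24  T5=34  T6=35
Waiting times: T1=0, T2=6, T3=8, T4=14, T5=15, T6=19
Average waiting = (0+6+8+14+15+19) / 6 = 62/6 = 10.33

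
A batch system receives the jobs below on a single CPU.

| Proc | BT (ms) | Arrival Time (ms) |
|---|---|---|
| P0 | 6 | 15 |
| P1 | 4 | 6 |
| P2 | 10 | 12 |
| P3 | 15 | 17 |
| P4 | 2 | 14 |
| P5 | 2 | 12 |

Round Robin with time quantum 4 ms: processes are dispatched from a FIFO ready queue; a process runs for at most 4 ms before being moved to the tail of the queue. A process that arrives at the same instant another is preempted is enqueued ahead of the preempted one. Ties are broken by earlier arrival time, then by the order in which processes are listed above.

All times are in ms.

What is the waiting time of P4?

4

Gantt: | idle 0-6 | P1 6-10 | idle 10-12 | P2 12-16 | P5 16-18 | P4 18-20 | P0 20-24 | P2 24-28 | P3 28-32 | P0 32-34 | P2 34-36 | P3 36-47 |
Completion: P0=34  P1=10  P2=36  P3=47  P4=20  P5=18
Waiting(P4) = turnaround − burst = 6 − 2 = 4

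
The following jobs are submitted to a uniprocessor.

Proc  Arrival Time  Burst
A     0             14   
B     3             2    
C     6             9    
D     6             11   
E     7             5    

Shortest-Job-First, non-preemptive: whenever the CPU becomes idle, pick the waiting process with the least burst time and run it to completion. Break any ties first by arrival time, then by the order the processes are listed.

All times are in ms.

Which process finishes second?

Timeline: | A 0-14 | B 14-16 | E 16-21 | C 21-30 | D 30-41 |
Completion: A=14  B=16  C=30  D=41  E=21
Turnaround (C−A): A=14  B=13  C=24  D=35  E=14
Finish order: A → B → E → C → D

B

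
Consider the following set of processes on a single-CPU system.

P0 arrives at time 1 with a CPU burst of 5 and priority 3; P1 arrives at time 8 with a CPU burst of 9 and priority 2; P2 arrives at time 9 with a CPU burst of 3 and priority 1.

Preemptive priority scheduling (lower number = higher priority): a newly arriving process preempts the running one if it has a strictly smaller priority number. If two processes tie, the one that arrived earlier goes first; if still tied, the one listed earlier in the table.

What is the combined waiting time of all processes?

Schedule: | idle 0-1 | P0 1-6 | idle 6-8 | P1 8-9 | P2 9-12 | P1 12-20 |
Completion: P0=6  P1=20  P2=12
Waiting = turnaround − burst: P0=0, P1=3, P2=0
Total waiting = 0 + 3 + 0 = 3

3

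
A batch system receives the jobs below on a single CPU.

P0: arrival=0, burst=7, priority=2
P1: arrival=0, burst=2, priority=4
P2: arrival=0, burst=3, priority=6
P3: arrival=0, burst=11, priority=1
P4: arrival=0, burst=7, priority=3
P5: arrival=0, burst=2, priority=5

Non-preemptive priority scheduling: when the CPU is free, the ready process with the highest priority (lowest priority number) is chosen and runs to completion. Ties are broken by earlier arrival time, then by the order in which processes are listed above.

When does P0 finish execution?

Gantt: | P3 0-11 | P0 11-18 | P4 18-25 | P1 25-27 | P5 27-29 | P2 29-32 |
Completion: P0=18  P1=27  P2=32  P3=11  P4=25  P5=29
Turnaround (C−A): P0=18  P1=27  P2=32  P3=11  P4=25  P5=29

18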